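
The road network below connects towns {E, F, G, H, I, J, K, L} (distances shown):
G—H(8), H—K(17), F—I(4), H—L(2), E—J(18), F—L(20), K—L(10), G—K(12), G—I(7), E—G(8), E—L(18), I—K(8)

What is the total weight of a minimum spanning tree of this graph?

Kruskal's algorithm — process edges by increasing weight (ties by edge label):
H—L (2): add — endpoints in different components.
F—I (4): add — endpoints in different components.
G—I (7): add — endpoints in different components.
E—G (8): add — endpoints in different components.
G—H (8): add — endpoints in different components.
I—K (8): add — endpoints in different components.
K—L (10): skip — K and L already connected.
G—K (12): skip — G and K already connected.
H—K (17): skip — H and K already connected.
E—J (18): add — endpoints in different components.
MST edges: H—L, F—I, G—I, E—G, G—H, I—K, E—J; total weight 2+4+7+8+8+8+18 = 55.

55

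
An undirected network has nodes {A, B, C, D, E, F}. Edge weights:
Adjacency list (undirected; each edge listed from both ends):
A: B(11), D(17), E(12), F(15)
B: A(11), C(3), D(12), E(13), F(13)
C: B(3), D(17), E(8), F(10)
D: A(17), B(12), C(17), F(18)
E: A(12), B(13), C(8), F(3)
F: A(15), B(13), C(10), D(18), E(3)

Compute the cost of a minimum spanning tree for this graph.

Sort edges by weight, then run Kruskal:
B C (3): add. Components now {A} {B,C} {D} {E} {F}
E F (3): add. Components now {A} {B,C} {D} {E,F}
C E (8): add. Components now {A} {B,C,E,F} {D}
C F (10): skip — C and F already connected.
A B (11): add. Components now {A,B,C,E,F} {D}
A E (12): skip — A and E already connected.
B D (12): add. Components now {A,B,C,D,E,F}
MST edges: B C, E F, C E, A B, B D; total weight 3+3+8+11+12 = 37.

37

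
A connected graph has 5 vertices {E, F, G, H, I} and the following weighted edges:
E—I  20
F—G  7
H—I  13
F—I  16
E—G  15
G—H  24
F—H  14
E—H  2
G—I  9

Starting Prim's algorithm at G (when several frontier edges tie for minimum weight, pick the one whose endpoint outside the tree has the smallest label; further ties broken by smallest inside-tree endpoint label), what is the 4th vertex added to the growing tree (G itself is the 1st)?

Grow the tree from G using Prim:
Step 1: cheapest edge leaving the tree is F—G (7); add F.
Step 2: cheapest edge leaving the tree is G—I (9); add I.
Step 3: cheapest edge leaving the tree is H—I (13); add H.
Step 4: cheapest edge leaving the tree is E—H (2); add E.
Vertex order: G, F, I, H, E. The 4th vertex is H.

H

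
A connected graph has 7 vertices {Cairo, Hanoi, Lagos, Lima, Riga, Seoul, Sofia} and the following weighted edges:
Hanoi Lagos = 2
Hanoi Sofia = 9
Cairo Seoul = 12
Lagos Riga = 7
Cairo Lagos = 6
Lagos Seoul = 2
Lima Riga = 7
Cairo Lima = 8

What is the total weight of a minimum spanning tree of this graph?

Kruskal's algorithm — process edges by increasing weight (ties by edge label):
Hanoi Lagos (2): add — endpoints in different components.
Lagos Seoul (2): add — endpoints in different components.
Cairo Lagos (6): add — endpoints in different components.
Lagos Riga (7): add — endpoints in different components.
Lima Riga (7): add — endpoints in different components.
Cairo Lima (8): skip — Lima and Cairo already connected.
Hanoi Sofia (9): add — endpoints in different components.
MST edges: Hanoi Lagos, Lagos Seoul, Cairo Lagos, Lagos Riga, Lima Riga, Hanoi Sofia; total weight 2+2+6+7+7+9 = 33.

33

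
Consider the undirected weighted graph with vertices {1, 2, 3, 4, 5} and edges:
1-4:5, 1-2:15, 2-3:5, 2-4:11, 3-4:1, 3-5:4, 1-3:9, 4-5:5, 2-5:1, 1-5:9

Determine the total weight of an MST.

Kruskal's algorithm — process edges by increasing weight (ties by edge label):
2-5 (1): add — endpoints in different components.
3-4 (1): add — endpoints in different components.
3-5 (4): add — endpoints in different components.
1-4 (5): add — endpoints in different components.
MST edges: 2-5, 3-4, 3-5, 1-4; total weight 1+1+4+5 = 11.

11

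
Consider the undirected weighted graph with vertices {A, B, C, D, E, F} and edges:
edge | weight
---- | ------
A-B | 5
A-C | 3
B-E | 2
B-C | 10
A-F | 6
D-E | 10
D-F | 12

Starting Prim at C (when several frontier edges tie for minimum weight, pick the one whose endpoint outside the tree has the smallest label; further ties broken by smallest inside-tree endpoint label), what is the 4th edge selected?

Prim, starting at C.
Step 1: frontier [A-C 3, B-C 10] → take A-C (3); add A.
Step 2: frontier [A-B 5, A-F 6, B-C 10] → take A-B (5); add B.
Step 3: frontier [A-F 6, B-E 2] → take B-E (2); add E.
Step 4: frontier [A-F 6, D-E 10] → take A-F (6); add F.
Step 5: frontier [D-E 10, D-F 12] → take D-E (10); add D.
The 4th edge added is A-F.

A-F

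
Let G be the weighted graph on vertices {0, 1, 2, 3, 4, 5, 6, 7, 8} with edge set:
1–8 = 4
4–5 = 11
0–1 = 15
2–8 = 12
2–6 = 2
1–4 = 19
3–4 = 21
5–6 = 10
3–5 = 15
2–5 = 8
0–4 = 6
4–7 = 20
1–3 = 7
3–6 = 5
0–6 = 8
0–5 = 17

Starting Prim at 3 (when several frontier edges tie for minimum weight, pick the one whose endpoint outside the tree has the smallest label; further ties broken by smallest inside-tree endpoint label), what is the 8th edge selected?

Prim, starting at 3.
Step 1: cheapest edge leaving the tree is 3–6 (5); add 6.
Step 2: cheapest edge leaving the tree is 2–6 (2); add 2.
Step 3: cheapest edge leaving the tree is 1–3 (7); add 1.
Step 4: cheapest edge leaving the tree is 1–8 (4); add 8.
Step 5: cheapest edge leaving the tree is 0–6 (8); add 0.
Step 6: cheapest edge leaving the tree is 0–4 (6); add 4.
Step 7: cheapest edge leaving the tree is 2–5 (8); add 5.
Step 8: cheapest edge leaving the tree is 4–7 (20); add 7.
The 8th edge added is 4–7.

4-7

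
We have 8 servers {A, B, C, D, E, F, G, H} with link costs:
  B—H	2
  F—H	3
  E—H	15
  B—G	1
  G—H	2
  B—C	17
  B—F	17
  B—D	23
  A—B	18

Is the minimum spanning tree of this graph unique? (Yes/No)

No

Kruskal: consider edges lightest-first.
B—G (1): add — endpoints in different components.
B—H (2): add — endpoints in different components.
G—H (2): skip — G and H already connected.
F—H (3): add — endpoints in different components.
E—H (15): add — endpoints in different components.
B—C (17): add — endpoints in different components.
B—F (17): skip — B and F already connected.
A—B (18): add — endpoints in different components.
B—D (23): add — endpoints in different components.
Non-tree edge G—H has weight 2, equal to the heaviest edge on its tree cycle — swapping gives another MST of the same weight. Not unique.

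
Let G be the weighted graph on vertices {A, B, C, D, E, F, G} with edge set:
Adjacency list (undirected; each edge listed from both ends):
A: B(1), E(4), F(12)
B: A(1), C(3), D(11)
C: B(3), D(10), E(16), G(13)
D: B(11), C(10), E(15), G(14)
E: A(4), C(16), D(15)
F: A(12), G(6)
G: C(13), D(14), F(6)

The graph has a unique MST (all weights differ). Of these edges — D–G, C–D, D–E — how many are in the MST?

Sort edges by weight, then run Kruskal:
A–B (1): add. Components now {A,B} {C} {D} {E} {F} {G}
B–C (3): add. Components now {A,B,C} {D} {E} {F} {G}
A–E (4): add. Components now {A,B,C,E} {D} {F} {G}
F–G (6): add. Components now {A,B,C,E} {D} {F,G}
C–D (10): add. Components now {A,B,C,D,E} {F,G}
B–D (11): skip — B and D already connected.
A–F (12): add. Components now {A,B,C,D,E,F,G}
MST edge set: {A–B, B–C, A–E, F–G, C–D, A–F}.
Of the listed edges, {C–D} are in the MST → 1.

1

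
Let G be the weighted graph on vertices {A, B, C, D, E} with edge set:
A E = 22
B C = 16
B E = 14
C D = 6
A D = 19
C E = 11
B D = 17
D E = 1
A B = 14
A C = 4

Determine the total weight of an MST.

Kruskal's algorithm — process edges by increasing weight (ties by edge label):
D E (1): add. Components now {A} {B} {C} {D,E}
A C (4): add. Components now {A,C} {B} {D,E}
C D (6): add. Components now {A,C,D,E} {B}
C E (11): skip — C and E already connected.
A B (14): add. Components now {A,B,C,D,E}
MST edges: D E, A C, C D, A B; total weight 1+4+6+14 = 25.

25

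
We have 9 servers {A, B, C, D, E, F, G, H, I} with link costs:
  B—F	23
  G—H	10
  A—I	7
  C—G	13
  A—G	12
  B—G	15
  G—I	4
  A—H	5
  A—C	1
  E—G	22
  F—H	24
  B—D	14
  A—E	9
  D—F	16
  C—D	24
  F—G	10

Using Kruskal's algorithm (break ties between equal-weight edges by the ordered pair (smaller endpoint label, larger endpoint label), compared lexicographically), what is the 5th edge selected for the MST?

A-E

Kruskal's algorithm — process edges by increasing weight (ties by edge label):
A—C (1): add — endpoints in different components.
G—I (4): add — endpoints in different components.
A—H (5): add — endpoints in different components.
A—I (7): add — endpoints in different components.
A—E (9): add — endpoints in different components.
F—G (10): add — endpoints in different components.
G—H (10): skip — G and H already connected.
A—G (12): skip — A and G already connected.
C—G (13): skip — C and G already connected.
B—D (14): add — endpoints in different components.
B—G (15): add — endpoints in different components.
The 5th edge added is A—E.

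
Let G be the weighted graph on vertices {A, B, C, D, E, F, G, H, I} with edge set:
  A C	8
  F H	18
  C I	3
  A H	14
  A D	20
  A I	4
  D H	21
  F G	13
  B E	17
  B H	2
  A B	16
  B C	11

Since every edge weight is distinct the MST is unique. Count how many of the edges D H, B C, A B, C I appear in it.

2

Kruskal's algorithm — process edges by increasing weight (ties by edge label):
B H (2): add — endpoints in different components.
C I (3): add — endpoints in different components.
A I (4): add — endpoints in different components.
A C (8): skip — A and C already connected.
B C (11): add — endpoints in different components.
F G (13): add — endpoints in different components.
A H (14): skip — A and H already connected.
A B (16): skip — A and B already connected.
B E (17): add — endpoints in different components.
F H (18): add — endpoints in different components.
A D (20): add — endpoints in different components.
MST edge set: {B H, C I, A I, B C, F G, B E, F H, A D}.
Of the listed edges, {B C, C I} are in the MST → 2.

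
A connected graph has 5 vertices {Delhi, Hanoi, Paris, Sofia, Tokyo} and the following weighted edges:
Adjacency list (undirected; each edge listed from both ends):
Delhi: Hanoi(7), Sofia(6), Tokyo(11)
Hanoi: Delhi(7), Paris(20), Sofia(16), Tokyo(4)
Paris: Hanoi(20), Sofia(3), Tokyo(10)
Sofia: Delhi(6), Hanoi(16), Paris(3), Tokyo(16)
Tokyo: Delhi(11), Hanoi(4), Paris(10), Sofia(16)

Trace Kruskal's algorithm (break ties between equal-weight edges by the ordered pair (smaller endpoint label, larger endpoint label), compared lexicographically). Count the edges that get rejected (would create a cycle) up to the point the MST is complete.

0

Kruskal's algorithm — process edges by increasing weight (ties by edge label):
Paris-Sofia (3): add — endpoints in different components.
Hanoi-Tokyo (4): add — endpoints in different components.
Delhi-Sofia (6): add — endpoints in different components.
Delhi-Hanoi (7): add — endpoints in different components.
Edges rejected before the tree was complete: 0.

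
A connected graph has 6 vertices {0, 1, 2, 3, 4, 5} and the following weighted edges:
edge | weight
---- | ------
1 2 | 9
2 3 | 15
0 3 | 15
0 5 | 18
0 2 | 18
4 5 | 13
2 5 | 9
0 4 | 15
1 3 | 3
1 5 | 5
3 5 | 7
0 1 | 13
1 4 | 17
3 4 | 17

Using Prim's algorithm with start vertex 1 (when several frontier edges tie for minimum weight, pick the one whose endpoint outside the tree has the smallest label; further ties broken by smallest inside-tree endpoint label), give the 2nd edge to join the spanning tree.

1-5

Prim's algorithm from 1:
Step 1: frontier [1 3 3, 1 5 5, 1 2 9, 0 1 13, 1 4 17] → take 1 3 (3); add 3.
Step 2: frontier [1 5 5, 1 2 9, 0 1 13, 1 4 17, 3 5 7, 0 3 15, 2 3 15, 3 4 17] → take 1 5 (5); add 5.
Step 3: frontier [1 2 9, 0 1 13, 1 4 17, 0 3 15, 2 3 15, 3 4 17, 2 5 9, 4 5 13, 0 5 18] → take 1 2 (9); add 2.
Step 4: frontier [0 1 13, 1 4 17, 0 2 18, 0 3 15, 3 4 17, 4 5 13, 0 5 18] → take 0 1 (13); add 0.
Step 5: frontier [0 4 15, 1 4 17, 3 4 17, 4 5 13] → take 4 5 (13); add 4.
The 2nd edge added is 1 5.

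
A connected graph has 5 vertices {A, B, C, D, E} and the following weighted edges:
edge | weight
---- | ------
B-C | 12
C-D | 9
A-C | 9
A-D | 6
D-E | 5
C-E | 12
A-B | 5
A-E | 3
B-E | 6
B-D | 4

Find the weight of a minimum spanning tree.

Grow the tree from E using Prim:
Step 1: cheapest edge leaving the tree is A-E (3); add A.
Step 2: cheapest edge leaving the tree is A-B (5); add B.
Step 3: cheapest edge leaving the tree is B-D (4); add D.
Step 4: cheapest edge leaving the tree is A-C (9); add C.
MST edges: A-E, A-B, B-D, A-C; total weight 3+5+4+9 = 21.

21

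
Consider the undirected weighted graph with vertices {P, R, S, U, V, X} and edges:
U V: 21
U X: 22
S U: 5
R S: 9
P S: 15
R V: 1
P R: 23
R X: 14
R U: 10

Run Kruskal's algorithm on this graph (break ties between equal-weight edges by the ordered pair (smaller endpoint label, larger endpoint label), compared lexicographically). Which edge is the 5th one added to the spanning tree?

Kruskal: consider edges lightest-first.
R V (1): add — endpoints in different components.
S U (5): add — endpoints in different components.
R S (9): add — endpoints in different components.
R U (10): skip — R and U already connected.
R X (14): add — endpoints in different components.
P S (15): add — endpoints in different components.
The 5th edge added is P S.

P-S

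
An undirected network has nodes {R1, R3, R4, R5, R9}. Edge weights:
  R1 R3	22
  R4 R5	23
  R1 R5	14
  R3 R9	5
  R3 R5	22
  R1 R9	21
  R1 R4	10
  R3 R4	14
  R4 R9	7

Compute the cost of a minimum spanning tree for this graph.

36

Grow the tree from R3 using Prim:
Step 1: frontier [R3 R9 5, R3 R4 14, R1 R3 22, R3 R5 22] → take R3 R9 (5); add R9.
Step 2: frontier [R3 R4 14, R1 R3 22, R3 R5 22, R4 R9 7, R1 R9 21] → take R4 R9 (7); add R4.
Step 3: frontier [R1 R3 22, R3 R5 22, R1 R4 10, R4 R5 23, R1 R9 21] → take R1 R4 (10); add R1.
Step 4: frontier [R1 R5 14, R3 R5 22, R4 R5 23] → take R1 R5 (14); add R5.
MST edges: R3 R9, R4 R9, R1 R4, R1 R5; total weight 5+7+10+14 = 36.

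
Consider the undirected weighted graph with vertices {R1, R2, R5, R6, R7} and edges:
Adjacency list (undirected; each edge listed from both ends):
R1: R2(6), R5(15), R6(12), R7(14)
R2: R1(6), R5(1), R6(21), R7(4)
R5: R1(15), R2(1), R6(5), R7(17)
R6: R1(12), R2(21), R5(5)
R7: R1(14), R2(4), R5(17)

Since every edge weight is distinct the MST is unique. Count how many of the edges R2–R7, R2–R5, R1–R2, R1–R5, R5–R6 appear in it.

Kruskal: consider edges lightest-first.
R2–R5 (1): add — endpoints in different components.
R2–R7 (4): add — endpoints in different components.
R5–R6 (5): add — endpoints in different components.
R1–R2 (6): add — endpoints in different components.
MST edge set: {R2–R5, R2–R7, R5–R6, R1–R2}.
Of the listed edges, {R2–R7, R2–R5, R1–R2, R5–R6} are in the MST → 4.

4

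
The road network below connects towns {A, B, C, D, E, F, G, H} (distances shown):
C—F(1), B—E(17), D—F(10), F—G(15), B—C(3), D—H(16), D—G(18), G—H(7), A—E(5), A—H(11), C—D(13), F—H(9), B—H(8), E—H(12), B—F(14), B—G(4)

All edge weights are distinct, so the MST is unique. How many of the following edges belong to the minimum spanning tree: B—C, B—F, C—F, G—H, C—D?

Kruskal's algorithm — process edges by increasing weight (ties by edge label):
C—F (1): add — endpoints in different components.
B—C (3): add — endpoints in different components.
B—G (4): add — endpoints in different components.
A—E (5): add — endpoints in different components.
G—H (7): add — endpoints in different components.
B—H (8): skip — B and H already connected.
F—H (9): skip — F and H already connected.
D—F (10): add — endpoints in different components.
A—H (11): add — endpoints in different components.
MST edge set: {C—F, B—C, B—G, A—E, G—H, D—F, A—H}.
Of the listed edges, {B—C, C—F, G—H} are in the MST → 3.

3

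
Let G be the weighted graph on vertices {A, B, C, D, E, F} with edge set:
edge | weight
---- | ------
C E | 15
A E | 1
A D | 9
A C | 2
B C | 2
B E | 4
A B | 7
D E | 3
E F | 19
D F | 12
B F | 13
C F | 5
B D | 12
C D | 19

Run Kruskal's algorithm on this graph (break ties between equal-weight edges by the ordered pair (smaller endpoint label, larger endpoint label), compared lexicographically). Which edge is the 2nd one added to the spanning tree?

A-C

Kruskal's algorithm — process edges by increasing weight (ties by edge label):
A E (1): add — endpoints in different components.
A C (2): add — endpoints in different components.
B C (2): add — endpoints in different components.
D E (3): add — endpoints in different components.
B E (4): skip — B and E already connected.
C F (5): add — endpoints in different components.
The 2nd edge added is A C.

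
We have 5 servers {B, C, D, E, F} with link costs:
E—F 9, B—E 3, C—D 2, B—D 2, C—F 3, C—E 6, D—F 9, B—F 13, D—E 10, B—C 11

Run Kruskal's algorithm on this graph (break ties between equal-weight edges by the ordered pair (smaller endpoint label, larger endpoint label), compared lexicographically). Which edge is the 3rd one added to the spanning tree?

Kruskal's algorithm — process edges by increasing weight (ties by edge label):
B—D (2): add. Components now {B,D} {C} {E} {F}
C—D (2): add. Components now {B,C,D} {E} {F}
B—E (3): add. Components now {B,C,D,E} {F}
C—F (3): add. Components now {B,C,D,E,F}
The 3rd edge added is B—E.

B-E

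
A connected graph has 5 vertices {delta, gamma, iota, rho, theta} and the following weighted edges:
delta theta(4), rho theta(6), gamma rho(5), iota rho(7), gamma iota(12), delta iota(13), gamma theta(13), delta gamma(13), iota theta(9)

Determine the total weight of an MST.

22

Kruskal's algorithm — process edges by increasing weight (ties by edge label):
delta theta (4): add — endpoints in different components.
gamma rho (5): add — endpoints in different components.
rho theta (6): add — endpoints in different components.
iota rho (7): add — endpoints in different components.
MST edges: delta theta, gamma rho, rho theta, iota rho; total weight 4+5+6+7 = 22.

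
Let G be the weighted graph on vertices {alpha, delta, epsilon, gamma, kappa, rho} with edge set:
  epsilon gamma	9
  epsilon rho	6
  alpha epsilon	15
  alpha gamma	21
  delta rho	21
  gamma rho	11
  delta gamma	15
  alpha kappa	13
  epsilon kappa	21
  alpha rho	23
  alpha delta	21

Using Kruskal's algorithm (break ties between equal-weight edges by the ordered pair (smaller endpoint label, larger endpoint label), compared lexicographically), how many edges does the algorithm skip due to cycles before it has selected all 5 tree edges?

1

Kruskal: consider edges lightest-first.
epsilon rho (6): add — endpoints in different components.
epsilon gamma (9): add — endpoints in different components.
gamma rho (11): skip — rho and gamma already connected.
alpha kappa (13): add — endpoints in different components.
alpha epsilon (15): add — endpoints in different components.
delta gamma (15): add — endpoints in different components.
Edges rejected before the tree was complete: 1.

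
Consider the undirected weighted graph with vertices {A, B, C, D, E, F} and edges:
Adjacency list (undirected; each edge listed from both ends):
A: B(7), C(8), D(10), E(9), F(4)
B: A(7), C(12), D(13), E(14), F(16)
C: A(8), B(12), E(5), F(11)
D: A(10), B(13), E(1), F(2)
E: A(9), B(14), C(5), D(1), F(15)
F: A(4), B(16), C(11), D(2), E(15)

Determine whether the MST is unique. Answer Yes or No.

Sort edges by weight, then run Kruskal:
D—E (1): add. Components now {A} {B} {C} {D,E} {F}
D—F (2): add. Components now {A} {B} {C} {D,E,F}
A—F (4): add. Components now {A,D,E,F} {B} {C}
C—E (5): add. Components now {A,C,D,E,F} {B}
A—B (7): add. Components now {A,B,C,D,E,F}
Every non-tree edge has weight strictly greater than the heaviest edge on the tree path between its endpoints, so the MST is unique.

Yes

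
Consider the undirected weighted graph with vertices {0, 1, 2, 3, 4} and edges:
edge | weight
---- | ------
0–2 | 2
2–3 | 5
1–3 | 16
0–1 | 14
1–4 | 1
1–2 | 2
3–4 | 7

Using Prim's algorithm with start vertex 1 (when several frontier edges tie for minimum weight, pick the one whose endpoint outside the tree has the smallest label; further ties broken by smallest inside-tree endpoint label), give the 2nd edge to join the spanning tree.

1-2

Grow the tree from 1 using Prim:
Step 1: frontier [1–4 1, 1–2 2, 0–1 14, 1–3 16] → take 1–4 (1); add 4.
Step 2: frontier [1–2 2, 0–1 14, 1–3 16, 3–4 7] → take 1–2 (2); add 2.
Step 3: frontier [0–1 14, 1–3 16, 0–2 2, 2–3 5, 3–4 7] → take 0–2 (2); add 0.
Step 4: frontier [1–3 16, 2–3 5, 3–4 7] → take 2–3 (5); add 3.
The 2nd edge added is 1–2.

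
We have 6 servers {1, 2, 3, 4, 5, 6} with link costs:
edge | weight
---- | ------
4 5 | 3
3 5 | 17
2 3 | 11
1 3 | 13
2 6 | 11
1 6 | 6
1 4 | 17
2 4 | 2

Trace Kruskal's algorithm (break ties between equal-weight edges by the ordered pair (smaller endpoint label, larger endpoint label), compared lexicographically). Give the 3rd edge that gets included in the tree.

Sort edges by weight, then run Kruskal:
2 4 (2): add — endpoints in different components.
4 5 (3): add — endpoints in different components.
1 6 (6): add — endpoints in different components.
2 3 (11): add — endpoints in different components.
2 6 (11): add — endpoints in different components.
The 3rd edge added is 1 6.

1-6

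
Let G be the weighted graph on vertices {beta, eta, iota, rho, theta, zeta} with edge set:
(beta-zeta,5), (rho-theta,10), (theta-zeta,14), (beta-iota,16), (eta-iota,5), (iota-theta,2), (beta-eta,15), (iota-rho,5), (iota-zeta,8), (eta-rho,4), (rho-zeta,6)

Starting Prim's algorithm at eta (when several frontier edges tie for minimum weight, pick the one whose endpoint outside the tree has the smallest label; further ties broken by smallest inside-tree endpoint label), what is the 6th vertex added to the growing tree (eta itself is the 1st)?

Prim, starting at eta.
Step 1: cheapest edge leaving the tree is eta-rho (4); add rho.
Step 2: cheapest edge leaving the tree is eta-iota (5); add iota.
Step 3: cheapest edge leaving the tree is iota-theta (2); add theta.
Step 4: cheapest edge leaving the tree is rho-zeta (6); add zeta.
Step 5: cheapest edge leaving the tree is beta-zeta (5); add beta.
Vertex order: eta, rho, iota, theta, zeta, beta. The 6th vertex is beta.

beta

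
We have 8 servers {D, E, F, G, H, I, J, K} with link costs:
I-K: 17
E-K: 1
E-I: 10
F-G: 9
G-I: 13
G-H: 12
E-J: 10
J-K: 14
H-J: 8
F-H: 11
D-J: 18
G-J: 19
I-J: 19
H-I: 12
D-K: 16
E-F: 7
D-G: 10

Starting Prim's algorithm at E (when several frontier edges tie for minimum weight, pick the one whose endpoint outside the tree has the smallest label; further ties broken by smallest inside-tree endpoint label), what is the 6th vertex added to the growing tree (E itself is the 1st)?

I

Prim, starting at E.
Step 1: cheapest edge leaving the tree is E-K (1); add K.
Step 2: cheapest edge leaving the tree is E-F (7); add F.
Step 3: cheapest edge leaving the tree is F-G (9); add G.
Step 4: cheapest edge leaving the tree is D-G (10); add D.
Step 5: cheapest edge leaving the tree is E-I (10); add I.
Step 6: cheapest edge leaving the tree is E-J (10); add J.
Step 7: cheapest edge leaving the tree is H-J (8); add H.
Vertex order: E, K, F, G, D, I, J, H. The 6th vertex is I.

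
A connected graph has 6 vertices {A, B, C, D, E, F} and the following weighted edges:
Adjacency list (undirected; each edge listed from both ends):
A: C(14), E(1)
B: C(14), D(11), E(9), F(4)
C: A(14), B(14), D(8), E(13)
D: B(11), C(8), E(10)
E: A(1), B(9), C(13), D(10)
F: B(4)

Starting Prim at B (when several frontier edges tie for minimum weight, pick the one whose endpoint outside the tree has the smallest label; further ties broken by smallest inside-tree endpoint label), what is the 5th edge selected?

C-D

Prim, starting at B.
Step 1: frontier [B–F 4, B–E 9, B–D 11, B–C 14] → take B–F (4); add F.
Step 2: frontier [B–E 9, B–D 11, B–C 14] → take B–E (9); add E.
Step 3: frontier [B–D 11, B–C 14, A–E 1, D–E 10, C–E 13] → take A–E (1); add A.
Step 4: frontier [A–C 14, B–D 11, B–C 14, D–E 10, C–E 13] → take D–E (10); add D.
Step 5: frontier [A–C 14, B–C 14, C–D 8, C–E 13] → take C–D (8); add C.
The 5th edge added is C–D.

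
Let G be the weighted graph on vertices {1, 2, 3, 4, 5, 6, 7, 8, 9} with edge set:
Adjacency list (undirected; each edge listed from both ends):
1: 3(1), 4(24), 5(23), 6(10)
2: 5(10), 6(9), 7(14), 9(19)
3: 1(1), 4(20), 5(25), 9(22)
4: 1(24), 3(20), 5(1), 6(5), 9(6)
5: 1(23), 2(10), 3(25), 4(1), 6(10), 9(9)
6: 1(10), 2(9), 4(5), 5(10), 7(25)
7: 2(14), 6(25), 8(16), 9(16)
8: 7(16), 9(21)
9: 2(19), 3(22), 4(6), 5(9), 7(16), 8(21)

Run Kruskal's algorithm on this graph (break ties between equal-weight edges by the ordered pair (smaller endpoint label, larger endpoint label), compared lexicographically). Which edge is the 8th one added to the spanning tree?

7-8

Kruskal's algorithm — process edges by increasing weight (ties by edge label):
1-3 (1): add — endpoints in different components.
4-5 (1): add — endpoints in different components.
4-6 (5): add — endpoints in different components.
4-9 (6): add — endpoints in different components.
2-6 (9): add — endpoints in different components.
5-9 (9): skip — 5 and 9 already connected.
1-6 (10): add — endpoints in different components.
2-5 (10): skip — 2 and 5 already connected.
5-6 (10): skip — 5 and 6 already connected.
2-7 (14): add — endpoints in different components.
7-8 (16): add — endpoints in different components.
The 8th edge added is 7-8.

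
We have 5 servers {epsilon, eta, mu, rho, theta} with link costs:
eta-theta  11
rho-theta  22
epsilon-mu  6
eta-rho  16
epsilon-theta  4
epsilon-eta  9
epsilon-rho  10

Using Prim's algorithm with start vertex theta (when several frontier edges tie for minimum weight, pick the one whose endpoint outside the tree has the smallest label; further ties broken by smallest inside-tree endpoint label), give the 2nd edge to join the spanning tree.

epsilon-mu

Grow the tree from theta using Prim:
Step 1: cheapest edge leaving the tree is epsilon-theta (4); add epsilon.
Step 2: cheapest edge leaving the tree is epsilon-mu (6); add mu.
Step 3: cheapest edge leaving the tree is epsilon-eta (9); add eta.
Step 4: cheapest edge leaving the tree is epsilon-rho (10); add rho.
The 2nd edge added is epsilon-mu.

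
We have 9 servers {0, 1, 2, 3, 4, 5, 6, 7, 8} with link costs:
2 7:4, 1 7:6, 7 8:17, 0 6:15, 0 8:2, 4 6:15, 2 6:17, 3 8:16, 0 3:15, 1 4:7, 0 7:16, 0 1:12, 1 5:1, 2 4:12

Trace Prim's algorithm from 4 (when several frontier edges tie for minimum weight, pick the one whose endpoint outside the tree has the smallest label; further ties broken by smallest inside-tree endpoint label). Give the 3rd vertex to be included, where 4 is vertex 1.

Grow the tree from 4 using Prim:
Step 1: cheapest edge leaving the tree is 1 4 (7); add 1.
Step 2: cheapest edge leaving the tree is 1 5 (1); add 5.
Step 3: cheapest edge leaving the tree is 1 7 (6); add 7.
Step 4: cheapest edge leaving the tree is 2 7 (4); add 2.
Step 5: cheapest edge leaving the tree is 0 1 (12); add 0.
Step 6: cheapest edge leaving the tree is 0 8 (2); add 8.
Step 7: cheapest edge leaving the tree is 0 3 (15); add 3.
Step 8: cheapest edge leaving the tree is 0 6 (15); add 6.
Vertex order: 4, 1, 5, 7, 2, 0, 8, 3, 6. The 3rd vertex is 5.

5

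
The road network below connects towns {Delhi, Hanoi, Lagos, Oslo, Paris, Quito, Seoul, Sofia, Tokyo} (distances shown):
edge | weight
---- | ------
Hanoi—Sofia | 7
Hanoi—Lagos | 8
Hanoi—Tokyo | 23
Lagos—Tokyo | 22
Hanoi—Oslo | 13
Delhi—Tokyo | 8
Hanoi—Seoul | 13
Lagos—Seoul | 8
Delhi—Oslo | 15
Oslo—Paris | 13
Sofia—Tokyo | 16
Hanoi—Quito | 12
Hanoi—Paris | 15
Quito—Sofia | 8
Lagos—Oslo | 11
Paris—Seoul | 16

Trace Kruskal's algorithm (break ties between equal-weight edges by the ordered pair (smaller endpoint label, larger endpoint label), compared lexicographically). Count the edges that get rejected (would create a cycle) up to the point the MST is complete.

Sort edges by weight, then run Kruskal:
Hanoi—Sofia (7): add — endpoints in different components.
Delhi—Tokyo (8): add — endpoints in different components.
Hanoi—Lagos (8): add — endpoints in different components.
Lagos—Seoul (8): add — endpoints in different components.
Quito—Sofia (8): add — endpoints in different components.
Lagos—Oslo (11): add — endpoints in different components.
Hanoi—Quito (12): skip — Hanoi and Quito already connected.
Hanoi—Oslo (13): skip — Oslo and Hanoi already connected.
Hanoi—Seoul (13): skip — Hanoi and Seoul already connected.
Oslo—Paris (13): add — endpoints in different components.
Delhi—Oslo (15): add — endpoints in different components.
Edges rejected before the tree was complete: 3.

3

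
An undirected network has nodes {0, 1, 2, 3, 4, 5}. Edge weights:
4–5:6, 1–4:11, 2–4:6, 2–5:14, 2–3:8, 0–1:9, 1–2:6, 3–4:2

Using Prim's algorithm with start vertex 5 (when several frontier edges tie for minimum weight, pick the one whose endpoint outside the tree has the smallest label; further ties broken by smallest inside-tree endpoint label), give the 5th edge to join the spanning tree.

0-1

Prim's algorithm from 5:
Step 1: frontier [4–5 6, 2–5 14] → take 4–5 (6); add 4.
Step 2: frontier [3–4 2, 2–4 6, 1–4 11, 2–5 14] → take 3–4 (2); add 3.
Step 3: frontier [2–3 8, 2–4 6, 1–4 11, 2–5 14] → take 2–4 (6); add 2.
Step 4: frontier [1–2 6, 1–4 11] → take 1–2 (6); add 1.
Step 5: frontier [0–1 9] → take 0–1 (9); add 0.
The 5th edge added is 0–1.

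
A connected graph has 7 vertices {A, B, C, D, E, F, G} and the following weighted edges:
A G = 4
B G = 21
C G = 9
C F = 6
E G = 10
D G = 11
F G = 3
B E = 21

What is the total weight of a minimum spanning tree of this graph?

55

Sort edges by weight, then run Kruskal:
F G (3): add — endpoints in different components.
A G (4): add — endpoints in different components.
C F (6): add — endpoints in different components.
C G (9): skip — C and G already connected.
E G (10): add — endpoints in different components.
D G (11): add — endpoints in different components.
B E (21): add — endpoints in different components.
MST edges: F G, A G, C F, E G, D G, B E; total weight 3+4+6+10+11+21 = 55.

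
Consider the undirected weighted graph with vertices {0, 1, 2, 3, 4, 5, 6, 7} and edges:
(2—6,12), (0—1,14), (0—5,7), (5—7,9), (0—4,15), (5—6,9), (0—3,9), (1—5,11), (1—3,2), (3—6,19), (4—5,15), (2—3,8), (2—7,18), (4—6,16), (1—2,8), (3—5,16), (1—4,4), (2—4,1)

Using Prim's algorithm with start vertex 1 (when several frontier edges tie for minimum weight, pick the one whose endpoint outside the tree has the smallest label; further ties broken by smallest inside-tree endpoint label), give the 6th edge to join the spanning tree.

Grow the tree from 1 using Prim:
Step 1: cheapest edge leaving the tree is 1—3 (2); add 3.
Step 2: cheapest edge leaving the tree is 1—4 (4); add 4.
Step 3: cheapest edge leaving the tree is 2—4 (1); add 2.
Step 4: cheapest edge leaving the tree is 0—3 (9); add 0.
Step 5: cheapest edge leaving the tree is 0—5 (7); add 5.
Step 6: cheapest edge leaving the tree is 5—6 (9); add 6.
Step 7: cheapest edge leaving the tree is 5—7 (9); add 7.
The 6th edge added is 5—6.

5-6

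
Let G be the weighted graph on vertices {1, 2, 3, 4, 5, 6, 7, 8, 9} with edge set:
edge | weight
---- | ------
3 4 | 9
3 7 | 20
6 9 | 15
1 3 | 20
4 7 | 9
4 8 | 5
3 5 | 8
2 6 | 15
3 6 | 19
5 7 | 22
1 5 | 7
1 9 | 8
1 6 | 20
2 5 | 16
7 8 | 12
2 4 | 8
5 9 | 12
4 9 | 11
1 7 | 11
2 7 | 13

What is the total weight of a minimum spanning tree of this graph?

Prim, starting at 4.
Step 1: cheapest edge leaving the tree is 4 8 (5); add 8.
Step 2: cheapest edge leaving the tree is 2 4 (8); add 2.
Step 3: cheapest edge leaving the tree is 3 4 (9); add 3.
Step 4: cheapest edge leaving the tree is 3 5 (8); add 5.
Step 5: cheapest edge leaving the tree is 1 5 (7); add 1.
Step 6: cheapest edge leaving the tree is 1 9 (8); add 9.
Step 7: cheapest edge leaving the tree is 4 7 (9); add 7.
Step 8: cheapest edge leaving the tree is 2 6 (15); add 6.
MST edges: 4 8, 2 4, 3 4, 3 5, 1 5, 1 9, 4 7, 2 6; total weight 5+8+9+8+7+8+9+15 = 69.

69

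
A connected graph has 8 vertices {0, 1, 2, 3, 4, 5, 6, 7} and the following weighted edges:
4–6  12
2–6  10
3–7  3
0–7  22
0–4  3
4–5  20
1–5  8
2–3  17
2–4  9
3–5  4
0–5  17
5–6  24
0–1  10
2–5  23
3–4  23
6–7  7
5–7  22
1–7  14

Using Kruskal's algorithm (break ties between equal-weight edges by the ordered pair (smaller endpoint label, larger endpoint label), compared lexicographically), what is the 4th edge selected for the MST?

Kruskal: consider edges lightest-first.
0–4 (3): add — endpoints in different components.
3–7 (3): add — endpoints in different components.
3–5 (4): add — endpoints in different components.
6–7 (7): add — endpoints in different components.
1–5 (8): add — endpoints in different components.
2–4 (9): add — endpoints in different components.
0–1 (10): add — endpoints in different components.
The 4th edge added is 6–7.

6-7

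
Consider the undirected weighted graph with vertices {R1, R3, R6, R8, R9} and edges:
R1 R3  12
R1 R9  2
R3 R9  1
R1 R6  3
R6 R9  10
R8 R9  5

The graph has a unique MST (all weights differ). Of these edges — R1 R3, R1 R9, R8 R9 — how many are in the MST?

Kruskal's algorithm — process edges by increasing weight (ties by edge label):
R3 R9 (1): add. Components now {R3,R9} {R8} {R6} {R1}
R1 R9 (2): add. Components now {R1,R3,R9} {R8} {R6}
R1 R6 (3): add. Components now {R1,R3,R6,R9} {R8}
R8 R9 (5): add. Components now {R1,R3,R6,R8,R9}
MST edge set: {R3 R9, R1 R9, R1 R6, R8 R9}.
Of the listed edges, {R1 R9, R8 R9} are in the MST → 2.

2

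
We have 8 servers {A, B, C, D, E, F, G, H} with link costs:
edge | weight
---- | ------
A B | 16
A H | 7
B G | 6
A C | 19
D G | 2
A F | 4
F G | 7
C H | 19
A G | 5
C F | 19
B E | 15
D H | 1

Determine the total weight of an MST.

Kruskal: consider edges lightest-first.
D H (1): add — endpoints in different components.
D G (2): add — endpoints in different components.
A F (4): add — endpoints in different components.
A G (5): add — endpoints in different components.
B G (6): add — endpoints in different components.
A H (7): skip — A and H already connected.
F G (7): skip — F and G already connected.
B E (15): add — endpoints in different components.
A B (16): skip — A and B already connected.
A C (19): add — endpoints in different components.
MST edges: D H, D G, A F, A G, B G, B E, A C; total weight 1+2+4+5+6+15+19 = 52.

52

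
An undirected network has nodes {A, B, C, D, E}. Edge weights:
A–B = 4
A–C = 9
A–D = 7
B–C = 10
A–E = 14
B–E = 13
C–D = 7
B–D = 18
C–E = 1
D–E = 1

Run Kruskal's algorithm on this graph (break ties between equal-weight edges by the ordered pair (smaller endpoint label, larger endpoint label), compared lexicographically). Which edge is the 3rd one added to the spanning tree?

A-B

Kruskal: consider edges lightest-first.
C–E (1): add. Components now {A} {B} {C,E} {D}
D–E (1): add. Components now {A} {B} {C,D,E}
A–B (4): add. Components now {A,B} {C,D,E}
A–D (7): add. Components now {A,B,C,D,E}
The 3rd edge added is A–B.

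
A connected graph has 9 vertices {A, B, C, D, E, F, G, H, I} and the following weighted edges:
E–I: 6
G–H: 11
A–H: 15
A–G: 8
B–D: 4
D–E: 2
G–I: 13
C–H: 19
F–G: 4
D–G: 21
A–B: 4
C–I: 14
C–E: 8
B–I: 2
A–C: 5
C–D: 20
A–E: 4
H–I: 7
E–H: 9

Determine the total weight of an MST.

Kruskal: consider edges lightest-first.
B–I (2): add — endpoints in different components.
D–E (2): add — endpoints in different components.
A–B (4): add — endpoints in different components.
A–E (4): add — endpoints in different components.
B–D (4): skip — B and D already connected.
F–G (4): add — endpoints in different components.
A–C (5): add — endpoints in different components.
E–I (6): skip — E and I already connected.
H–I (7): add — endpoints in different components.
A–G (8): add — endpoints in different components.
MST edges: B–I, D–E, A–B, A–E, F–G, A–C, H–I, A–G; total weight 2+2+4+4+4+5+7+8 = 36.

36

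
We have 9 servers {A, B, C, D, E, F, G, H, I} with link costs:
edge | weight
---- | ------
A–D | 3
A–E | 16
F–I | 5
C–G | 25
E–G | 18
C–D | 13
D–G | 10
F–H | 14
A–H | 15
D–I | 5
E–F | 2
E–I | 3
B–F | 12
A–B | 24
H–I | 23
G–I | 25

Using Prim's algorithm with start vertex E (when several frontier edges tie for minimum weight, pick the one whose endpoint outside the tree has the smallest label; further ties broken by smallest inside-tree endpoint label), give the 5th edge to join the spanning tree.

D-G

Prim's algorithm from E:
Step 1: cheapest edge leaving the tree is E–F (2); add F.
Step 2: cheapest edge leaving the tree is E–I (3); add I.
Step 3: cheapest edge leaving the tree is D–I (5); add D.
Step 4: cheapest edge leaving the tree is A–D (3); add A.
Step 5: cheapest edge leaving the tree is D–G (10); add G.
Step 6: cheapest edge leaving the tree is B–F (12); add B.
Step 7: cheapest edge leaving the tree is C–D (13); add C.
Step 8: cheapest edge leaving the tree is F–H (14); add H.
The 5th edge added is D–G.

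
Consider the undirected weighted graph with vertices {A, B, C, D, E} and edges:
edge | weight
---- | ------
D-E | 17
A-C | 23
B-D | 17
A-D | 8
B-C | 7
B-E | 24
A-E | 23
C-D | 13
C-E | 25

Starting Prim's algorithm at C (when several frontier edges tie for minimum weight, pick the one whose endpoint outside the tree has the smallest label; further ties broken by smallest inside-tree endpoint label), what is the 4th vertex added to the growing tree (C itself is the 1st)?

Prim, starting at C.
Step 1: frontier [B-C 7, C-D 13, A-C 23, C-E 25] → take B-C (7); add B.
Step 2: frontier [B-D 17, B-E 24, C-D 13, A-C 23, C-E 25] → take C-D (13); add D.
Step 3: frontier [B-E 24, A-C 23, C-E 25, A-D 8, D-E 17] → take A-D (8); add A.
Step 4: frontier [A-E 23, B-E 24, C-E 25, D-E 17] → take D-E (17); add E.
Vertex order: C, B, D, A, E. The 4th vertex is A.

A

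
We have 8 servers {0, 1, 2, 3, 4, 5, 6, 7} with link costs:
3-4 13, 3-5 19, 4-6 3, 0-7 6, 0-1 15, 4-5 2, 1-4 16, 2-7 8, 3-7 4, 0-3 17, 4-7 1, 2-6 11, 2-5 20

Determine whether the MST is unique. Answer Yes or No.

Kruskal: consider edges lightest-first.
4-7 (1): add — endpoints in different components.
4-5 (2): add — endpoints in different components.
4-6 (3): add — endpoints in different components.
3-7 (4): add — endpoints in different components.
0-7 (6): add — endpoints in different components.
2-7 (8): add — endpoints in different components.
2-6 (11): skip — 2 and 6 already connected.
3-4 (13): skip — 3 and 4 already connected.
0-1 (15): add — endpoints in different components.
Every non-tree edge has weight strictly greater than the heaviest edge on the tree path between its endpoints, so the MST is unique.

Yes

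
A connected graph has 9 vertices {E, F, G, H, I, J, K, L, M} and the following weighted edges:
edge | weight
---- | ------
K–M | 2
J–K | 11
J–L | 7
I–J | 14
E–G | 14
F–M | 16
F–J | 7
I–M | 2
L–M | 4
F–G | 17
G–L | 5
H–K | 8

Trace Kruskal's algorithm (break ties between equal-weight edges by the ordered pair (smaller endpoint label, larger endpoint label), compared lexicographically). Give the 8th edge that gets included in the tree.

E-G

Kruskal: consider edges lightest-first.
I–M (2): add — endpoints in different components.
K–M (2): add — endpoints in different components.
L–M (4): add — endpoints in different components.
G–L (5): add — endpoints in different components.
F–J (7): add — endpoints in different components.
J–L (7): add — endpoints in different components.
H–K (8): add — endpoints in different components.
J–K (11): skip — J and K already connected.
E–G (14): add — endpoints in different components.
The 8th edge added is E–G.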